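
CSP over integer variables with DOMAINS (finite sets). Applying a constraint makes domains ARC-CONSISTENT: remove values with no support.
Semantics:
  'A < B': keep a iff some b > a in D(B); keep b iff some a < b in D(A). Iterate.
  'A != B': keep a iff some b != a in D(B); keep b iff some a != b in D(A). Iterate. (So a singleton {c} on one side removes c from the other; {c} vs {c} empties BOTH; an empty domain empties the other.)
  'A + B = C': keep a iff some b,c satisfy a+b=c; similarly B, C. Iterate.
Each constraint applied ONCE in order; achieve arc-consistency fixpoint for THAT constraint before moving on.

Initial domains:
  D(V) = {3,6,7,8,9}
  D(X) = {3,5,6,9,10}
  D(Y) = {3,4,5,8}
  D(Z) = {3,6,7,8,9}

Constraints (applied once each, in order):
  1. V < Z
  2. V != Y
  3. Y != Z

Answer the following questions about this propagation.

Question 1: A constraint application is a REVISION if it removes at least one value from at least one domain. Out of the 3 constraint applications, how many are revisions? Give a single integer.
Constraint 1 (V < Z) on D(V)={3,6,7,8,9} D(Z)={3,6,7,8,9}: V {3,6,7,8,9}->{3,6,7,8}; Z {3,6,7,8,9}->{6,7,8,9} => REVISION
Constraint 2 (V != Y) on D(V)={3,6,7,8} D(Y)={3,4,5,8}: no change => not a revision
Constraint 3 (Y != Z) on D(Y)={3,4,5,8} D(Z)={6,7,8,9}: no change => not a revision
Total revisions = 1

Answer: 1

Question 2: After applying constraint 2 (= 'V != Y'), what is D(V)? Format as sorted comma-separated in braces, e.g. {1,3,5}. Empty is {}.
Constraint 1 (V < Z) on D(V)={3,6,7,8,9} D(Z)={3,6,7,8,9}: V {3,6,7,8,9}->{3,6,7,8}; Z {3,6,7,8,9}->{6,7,8,9}
Constraint 2 (V != Y) on D(V)={3,6,7,8} D(Y)={3,4,5,8}: no change
So after constraint 2: D(V) = {3,6,7,8}

Answer: {3,6,7,8}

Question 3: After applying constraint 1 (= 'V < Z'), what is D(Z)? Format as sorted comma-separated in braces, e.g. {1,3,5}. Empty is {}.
Constraint 1 (V < Z) on D(V)={3,6,7,8,9} D(Z)={3,6,7,8,9}: V {3,6,7,8,9}->{3,6,7,8}; Z {3,6,7,8,9}->{6,7,8,9}
So after constraint 1: D(Z) = {6,7,8,9}

Answer: {6,7,8,9}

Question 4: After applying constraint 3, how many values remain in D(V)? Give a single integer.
Constraint 1 (V < Z) on D(V)={3,6,7,8,9} D(Z)={3,6,7,8,9}: V {3,6,7,8,9}->{3,6,7,8}; Z {3,6,7,8,9}->{6,7,8,9}
Constraint 2 (V != Y) on D(V)={3,6,7,8} D(Y)={3,4,5,8}: no change
Constraint 3 (Y != Z) on D(Y)={3,4,5,8} D(Z)={6,7,8,9}: no change
So after constraint 3: D(V)={3,6,7,8}, size = 4

Answer: 4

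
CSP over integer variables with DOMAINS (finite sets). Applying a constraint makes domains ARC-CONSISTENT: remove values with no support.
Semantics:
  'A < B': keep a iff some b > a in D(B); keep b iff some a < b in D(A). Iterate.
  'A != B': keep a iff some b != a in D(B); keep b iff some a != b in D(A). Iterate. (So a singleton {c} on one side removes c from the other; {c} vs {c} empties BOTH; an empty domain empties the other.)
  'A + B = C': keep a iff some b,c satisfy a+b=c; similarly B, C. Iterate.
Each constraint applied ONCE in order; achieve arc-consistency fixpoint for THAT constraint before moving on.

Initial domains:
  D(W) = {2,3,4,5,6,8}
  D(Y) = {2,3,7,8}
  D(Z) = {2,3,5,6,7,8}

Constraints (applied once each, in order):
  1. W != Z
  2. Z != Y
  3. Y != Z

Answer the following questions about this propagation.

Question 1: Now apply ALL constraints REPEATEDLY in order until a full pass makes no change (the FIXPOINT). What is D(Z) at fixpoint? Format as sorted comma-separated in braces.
Answer: {2,3,5,6,7,8}

Derivation:
pass 0 (initial): D(Z)={2,3,5,6,7,8}
pass 1: no change
Fixpoint after 1 passes: D(Z) = {2,3,5,6,7,8}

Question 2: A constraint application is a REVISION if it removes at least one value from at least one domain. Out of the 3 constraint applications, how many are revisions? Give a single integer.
Answer: 0

Derivation:
Constraint 1 (W != Z) on D(W)={2,3,4,5,6,8} D(Z)={2,3,5,6,7,8}: no change => not a revision
Constraint 2 (Z != Y) on D(Z)={2,3,5,6,7,8} D(Y)={2,3,7,8}: no change => not a revision
Constraint 3 (Y != Z) on D(Y)={2,3,7,8} D(Z)={2,3,5,6,7,8}: no change => not a revision
Total revisions = 0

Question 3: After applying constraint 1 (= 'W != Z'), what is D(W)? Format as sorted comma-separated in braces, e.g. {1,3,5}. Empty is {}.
Constraint 1 (W != Z) on D(W)={2,3,4,5,6,8} D(Z)={2,3,5,6,7,8}: no change
So after constraint 1: D(W) = {2,3,4,5,6,8}

Answer: {2,3,4,5,6,8}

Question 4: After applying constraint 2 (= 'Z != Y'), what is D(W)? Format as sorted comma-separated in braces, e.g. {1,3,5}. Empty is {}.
Constraint 1 (W != Z) on D(W)={2,3,4,5,6,8} D(Z)={2,3,5,6,7,8}: no change
Constraint 2 (Z != Y) on D(Z)={2,3,5,6,7,8} D(Y)={2,3,7,8}: no change
So after constraint 2: D(W) = {2,3,4,5,6,8}

Answer: {2,3,4,5,6,8}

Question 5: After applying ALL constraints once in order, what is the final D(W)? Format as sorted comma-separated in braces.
Answer: {2,3,4,5,6,8}

Derivation:
Constraint 1 (W != Z) on D(W)={2,3,4,5,6,8} D(Z)={2,3,5,6,7,8}: no change
Constraint 2 (Z != Y) on D(Z)={2,3,5,6,7,8} D(Y)={2,3,7,8}: no change
Constraint 3 (Y != Z) on D(Y)={2,3,7,8} D(Z)={2,3,5,6,7,8}: no change
So after all 3 constraints: D(W) = {2,3,4,5,6,8}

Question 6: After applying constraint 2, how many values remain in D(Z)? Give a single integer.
Constraint 1 (W != Z) on D(W)={2,3,4,5,6,8} D(Z)={2,3,5,6,7,8}: no change
Constraint 2 (Z != Y) on D(Z)={2,3,5,6,7,8} D(Y)={2,3,7,8}: no change
So after constraint 2: D(Z)={2,3,5,6,7,8}, size = 6

Answer: 6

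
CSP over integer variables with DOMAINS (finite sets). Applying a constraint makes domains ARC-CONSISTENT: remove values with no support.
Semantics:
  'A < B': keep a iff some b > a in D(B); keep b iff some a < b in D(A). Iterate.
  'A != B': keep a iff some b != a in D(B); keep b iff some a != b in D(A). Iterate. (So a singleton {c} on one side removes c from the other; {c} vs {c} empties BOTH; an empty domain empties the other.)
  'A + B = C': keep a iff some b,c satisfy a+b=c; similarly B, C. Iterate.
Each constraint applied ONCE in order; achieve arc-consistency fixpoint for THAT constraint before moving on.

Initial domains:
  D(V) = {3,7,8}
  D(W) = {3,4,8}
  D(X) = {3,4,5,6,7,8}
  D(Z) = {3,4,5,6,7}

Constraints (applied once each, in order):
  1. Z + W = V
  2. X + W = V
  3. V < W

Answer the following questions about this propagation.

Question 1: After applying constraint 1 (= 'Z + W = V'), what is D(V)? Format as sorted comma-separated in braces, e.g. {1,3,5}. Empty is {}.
Constraint 1 (Z + W = V) on D(Z)={3,4,5,6,7} D(W)={3,4,8} D(V)={3,7,8}: Z {3,4,5,6,7}->{3,4,5}; W {3,4,8}->{3,4}; V {3,7,8}->{7,8}
So after constraint 1: D(V) = {7,8}

Answer: {7,8}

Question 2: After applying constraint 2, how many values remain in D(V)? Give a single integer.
Answer: 2

Derivation:
Constraint 1 (Z + W = V) on D(Z)={3,4,5,6,7} D(W)={3,4,8} D(V)={3,7,8}: Z {3,4,5,6,7}->{3,4,5}; W {3,4,8}->{3,4}; V {3,7,8}->{7,8}
Constraint 2 (X + W = V) on D(X)={3,4,5,6,7,8} D(W)={3,4} D(V)={7,8}: X {3,4,5,6,7,8}->{3,4,5}
So after constraint 2: D(V)={7,8}, size = 2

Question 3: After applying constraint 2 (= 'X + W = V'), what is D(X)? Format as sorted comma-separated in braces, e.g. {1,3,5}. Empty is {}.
Constraint 1 (Z + W = V) on D(Z)={3,4,5,6,7} D(W)={3,4,8} D(V)={3,7,8}: Z {3,4,5,6,7}->{3,4,5}; W {3,4,8}->{3,4}; V {3,7,8}->{7,8}
Constraint 2 (X + W = V) on D(X)={3,4,5,6,7,8} D(W)={3,4} D(V)={7,8}: X {3,4,5,6,7,8}->{3,4,5}
So after constraint 2: D(X) = {3,4,5}

Answer: {3,4,5}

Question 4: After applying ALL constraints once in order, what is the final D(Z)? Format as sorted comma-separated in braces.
Answer: {3,4,5}

Derivation:
Constraint 1 (Z + W = V) on D(Z)={3,4,5,6,7} D(W)={3,4,8} D(V)={3,7,8}: Z {3,4,5,6,7}->{3,4,5}; W {3,4,8}->{3,4}; V {3,7,8}->{7,8}
Constraint 2 (X + W = V) on D(X)={3,4,5,6,7,8} D(W)={3,4} D(V)={7,8}: X {3,4,5,6,7,8}->{3,4,5}
Constraint 3 (V < W) on D(V)={7,8} D(W)={3,4}: V {7,8}->{}; W {3,4}->{}
So after all 3 constraints: D(Z) = {3,4,5}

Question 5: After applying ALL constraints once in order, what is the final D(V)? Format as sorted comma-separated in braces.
Constraint 1 (Z + W = V) on D(Z)={3,4,5,6,7} D(W)={3,4,8} D(V)={3,7,8}: Z {3,4,5,6,7}->{3,4,5}; W {3,4,8}->{3,4}; V {3,7,8}->{7,8}
Constraint 2 (X + W = V) on D(X)={3,4,5,6,7,8} D(W)={3,4} D(V)={7,8}: X {3,4,5,6,7,8}->{3,4,5}
Constraint 3 (V < W) on D(V)={7,8} D(W)={3,4}: V {7,8}->{}; W {3,4}->{}
So after all 3 constraints: D(V) = {}

Answer: {}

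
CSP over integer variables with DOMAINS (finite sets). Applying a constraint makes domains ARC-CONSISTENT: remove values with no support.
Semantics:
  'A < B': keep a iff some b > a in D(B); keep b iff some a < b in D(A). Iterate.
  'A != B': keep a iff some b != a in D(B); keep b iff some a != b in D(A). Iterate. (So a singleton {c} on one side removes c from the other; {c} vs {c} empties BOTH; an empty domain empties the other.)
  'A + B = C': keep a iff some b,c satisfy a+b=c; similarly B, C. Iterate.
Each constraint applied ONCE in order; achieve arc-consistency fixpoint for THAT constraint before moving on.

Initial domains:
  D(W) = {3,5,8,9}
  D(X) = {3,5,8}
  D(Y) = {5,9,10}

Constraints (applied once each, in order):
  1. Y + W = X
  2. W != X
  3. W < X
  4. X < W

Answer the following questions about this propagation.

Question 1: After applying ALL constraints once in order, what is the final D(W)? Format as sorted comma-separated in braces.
Constraint 1 (Y + W = X) on D(Y)={5,9,10} D(W)={3,5,8,9} D(X)={3,5,8}: Y {5,9,10}->{5}; W {3,5,8,9}->{3}; X {3,5,8}->{8}
Constraint 2 (W != X) on D(W)={3} D(X)={8}: no change
Constraint 3 (W < X) on D(W)={3} D(X)={8}: no change
Constraint 4 (X < W) on D(X)={8} D(W)={3}: X {8}->{}; W {3}->{}
So after all 4 constraints: D(W) = {}

Answer: {}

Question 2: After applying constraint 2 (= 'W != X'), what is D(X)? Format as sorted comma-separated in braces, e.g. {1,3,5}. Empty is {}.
Answer: {8}

Derivation:
Constraint 1 (Y + W = X) on D(Y)={5,9,10} D(W)={3,5,8,9} D(X)={3,5,8}: Y {5,9,10}->{5}; W {3,5,8,9}->{3}; X {3,5,8}->{8}
Constraint 2 (W != X) on D(W)={3} D(X)={8}: no change
So after constraint 2: D(X) = {8}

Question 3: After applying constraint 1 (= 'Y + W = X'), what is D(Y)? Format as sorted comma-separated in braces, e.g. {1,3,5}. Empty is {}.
Constraint 1 (Y + W = X) on D(Y)={5,9,10} D(W)={3,5,8,9} D(X)={3,5,8}: Y {5,9,10}->{5}; W {3,5,8,9}->{3}; X {3,5,8}->{8}
So after constraint 1: D(Y) = {5}

Answer: {5}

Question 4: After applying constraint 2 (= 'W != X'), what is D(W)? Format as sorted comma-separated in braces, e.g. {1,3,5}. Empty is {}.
Answer: {3}

Derivation:
Constraint 1 (Y + W = X) on D(Y)={5,9,10} D(W)={3,5,8,9} D(X)={3,5,8}: Y {5,9,10}->{5}; W {3,5,8,9}->{3}; X {3,5,8}->{8}
Constraint 2 (W != X) on D(W)={3} D(X)={8}: no change
So after constraint 2: D(W) = {3}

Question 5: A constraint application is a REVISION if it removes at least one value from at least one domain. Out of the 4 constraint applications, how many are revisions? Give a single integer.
Constraint 1 (Y + W = X) on D(Y)={5,9,10} D(W)={3,5,8,9} D(X)={3,5,8}: Y {5,9,10}->{5}; W {3,5,8,9}->{3}; X {3,5,8}->{8} => REVISION
Constraint 2 (W != X) on D(W)={3} D(X)={8}: no change => not a revision
Constraint 3 (W < X) on D(W)={3} D(X)={8}: no change => not a revision
Constraint 4 (X < W) on D(X)={8} D(W)={3}: X {8}->{}; W {3}->{} => REVISION
Total revisions = 2

Answer: 2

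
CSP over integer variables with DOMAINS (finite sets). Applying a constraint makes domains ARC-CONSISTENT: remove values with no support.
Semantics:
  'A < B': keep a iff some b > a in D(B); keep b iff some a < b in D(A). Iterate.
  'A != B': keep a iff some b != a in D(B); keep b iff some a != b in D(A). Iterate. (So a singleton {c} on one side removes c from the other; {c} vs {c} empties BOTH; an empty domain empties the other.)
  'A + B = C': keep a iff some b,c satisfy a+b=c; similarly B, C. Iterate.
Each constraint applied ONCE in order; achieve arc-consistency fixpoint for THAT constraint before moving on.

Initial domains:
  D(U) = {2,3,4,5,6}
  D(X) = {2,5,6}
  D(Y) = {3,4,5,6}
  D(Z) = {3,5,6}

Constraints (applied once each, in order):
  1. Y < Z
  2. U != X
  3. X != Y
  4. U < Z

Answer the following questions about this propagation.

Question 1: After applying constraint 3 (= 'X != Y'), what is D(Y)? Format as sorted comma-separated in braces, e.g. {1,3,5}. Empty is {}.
Answer: {3,4,5}

Derivation:
Constraint 1 (Y < Z) on D(Y)={3,4,5,6} D(Z)={3,5,6}: Y {3,4,5,6}->{3,4,5}; Z {3,5,6}->{5,6}
Constraint 2 (U != X) on D(U)={2,3,4,5,6} D(X)={2,5,6}: no change
Constraint 3 (X != Y) on D(X)={2,5,6} D(Y)={3,4,5}: no change
So after constraint 3: D(Y) = {3,4,5}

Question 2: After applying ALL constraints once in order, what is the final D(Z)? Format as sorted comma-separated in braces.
Constraint 1 (Y < Z) on D(Y)={3,4,5,6} D(Z)={3,5,6}: Y {3,4,5,6}->{3,4,5}; Z {3,5,6}->{5,6}
Constraint 2 (U != X) on D(U)={2,3,4,5,6} D(X)={2,5,6}: no change
Constraint 3 (X != Y) on D(X)={2,5,6} D(Y)={3,4,5}: no change
Constraint 4 (U < Z) on D(U)={2,3,4,5,6} D(Z)={5,6}: U {2,3,4,5,6}->{2,3,4,5}
So after all 4 constraints: D(Z) = {5,6}

Answer: {5,6}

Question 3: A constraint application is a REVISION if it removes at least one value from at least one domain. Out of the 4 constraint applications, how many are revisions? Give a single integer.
Answer: 2

Derivation:
Constraint 1 (Y < Z) on D(Y)={3,4,5,6} D(Z)={3,5,6}: Y {3,4,5,6}->{3,4,5}; Z {3,5,6}->{5,6} => REVISION
Constraint 2 (U != X) on D(U)={2,3,4,5,6} D(X)={2,5,6}: no change => not a revision
Constraint 3 (X != Y) on D(X)={2,5,6} D(Y)={3,4,5}: no change => not a revision
Constraint 4 (U < Z) on D(U)={2,3,4,5,6} D(Z)={5,6}: U {2,3,4,5,6}->{2,3,4,5} => REVISION
Total revisions = 2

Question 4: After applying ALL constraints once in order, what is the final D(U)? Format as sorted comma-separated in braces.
Answer: {2,3,4,5}

Derivation:
Constraint 1 (Y < Z) on D(Y)={3,4,5,6} D(Z)={3,5,6}: Y {3,4,5,6}->{3,4,5}; Z {3,5,6}->{5,6}
Constraint 2 (U != X) on D(U)={2,3,4,5,6} D(X)={2,5,6}: no change
Constraint 3 (X != Y) on D(X)={2,5,6} D(Y)={3,4,5}: no change
Constraint 4 (U < Z) on D(U)={2,3,4,5,6} D(Z)={5,6}: U {2,3,4,5,6}->{2,3,4,5}
So after all 4 constraints: D(U) = {2,3,4,5}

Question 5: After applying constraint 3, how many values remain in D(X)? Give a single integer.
Answer: 3

Derivation:
Constraint 1 (Y < Z) on D(Y)={3,4,5,6} D(Z)={3,5,6}: Y {3,4,5,6}->{3,4,5}; Z {3,5,6}->{5,6}
Constraint 2 (U != X) on D(U)={2,3,4,5,6} D(X)={2,5,6}: no change
Constraint 3 (X != Y) on D(X)={2,5,6} D(Y)={3,4,5}: no change
So after constraint 3: D(X)={2,5,6}, size = 3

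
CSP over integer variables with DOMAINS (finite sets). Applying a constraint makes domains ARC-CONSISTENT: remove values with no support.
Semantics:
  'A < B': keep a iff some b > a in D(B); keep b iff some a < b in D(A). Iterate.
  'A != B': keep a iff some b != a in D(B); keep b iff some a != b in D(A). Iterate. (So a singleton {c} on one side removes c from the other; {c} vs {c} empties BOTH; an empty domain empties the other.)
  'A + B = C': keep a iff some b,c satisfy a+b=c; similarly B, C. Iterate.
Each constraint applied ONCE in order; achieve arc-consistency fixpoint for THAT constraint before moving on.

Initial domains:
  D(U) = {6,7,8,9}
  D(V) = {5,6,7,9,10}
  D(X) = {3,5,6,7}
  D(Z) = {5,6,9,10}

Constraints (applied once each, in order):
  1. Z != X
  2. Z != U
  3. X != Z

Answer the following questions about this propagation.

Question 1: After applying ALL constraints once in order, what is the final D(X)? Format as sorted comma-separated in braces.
Answer: {3,5,6,7}

Derivation:
Constraint 1 (Z != X) on D(Z)={5,6,9,10} D(X)={3,5,6,7}: no change
Constraint 2 (Z != U) on D(Z)={5,6,9,10} D(U)={6,7,8,9}: no change
Constraint 3 (X != Z) on D(X)={3,5,6,7} D(Z)={5,6,9,10}: no change
So after all 3 constraints: D(X) = {3,5,6,7}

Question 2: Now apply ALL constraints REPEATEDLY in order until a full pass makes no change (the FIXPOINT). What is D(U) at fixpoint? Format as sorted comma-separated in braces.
pass 0 (initial): D(U)={6,7,8,9}
pass 1: no change
Fixpoint after 1 passes: D(U) = {6,7,8,9}

Answer: {6,7,8,9}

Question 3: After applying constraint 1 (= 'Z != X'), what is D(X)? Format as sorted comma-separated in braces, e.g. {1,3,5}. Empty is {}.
Constraint 1 (Z != X) on D(Z)={5,6,9,10} D(X)={3,5,6,7}: no change
So after constraint 1: D(X) = {3,5,6,7}

Answer: {3,5,6,7}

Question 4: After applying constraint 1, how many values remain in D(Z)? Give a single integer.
Constraint 1 (Z != X) on D(Z)={5,6,9,10} D(X)={3,5,6,7}: no change
So after constraint 1: D(Z)={5,6,9,10}, size = 4

Answer: 4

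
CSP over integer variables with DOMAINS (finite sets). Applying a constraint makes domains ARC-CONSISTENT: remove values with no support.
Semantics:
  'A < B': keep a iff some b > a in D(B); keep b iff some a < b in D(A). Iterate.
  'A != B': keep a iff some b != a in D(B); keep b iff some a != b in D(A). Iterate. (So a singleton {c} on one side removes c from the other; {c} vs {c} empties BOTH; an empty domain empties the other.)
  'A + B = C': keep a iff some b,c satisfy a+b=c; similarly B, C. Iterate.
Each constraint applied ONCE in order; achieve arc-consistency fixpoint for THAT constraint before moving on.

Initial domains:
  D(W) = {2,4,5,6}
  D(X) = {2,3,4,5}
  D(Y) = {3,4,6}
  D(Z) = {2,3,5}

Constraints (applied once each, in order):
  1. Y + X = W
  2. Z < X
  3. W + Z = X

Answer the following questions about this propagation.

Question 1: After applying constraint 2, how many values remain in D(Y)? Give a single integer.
Answer: 2

Derivation:
Constraint 1 (Y + X = W) on D(Y)={3,4,6} D(X)={2,3,4,5} D(W)={2,4,5,6}: Y {3,4,6}->{3,4}; X {2,3,4,5}->{2,3}; W {2,4,5,6}->{5,6}
Constraint 2 (Z < X) on D(Z)={2,3,5} D(X)={2,3}: Z {2,3,5}->{2}; X {2,3}->{3}
So after constraint 2: D(Y)={3,4}, size = 2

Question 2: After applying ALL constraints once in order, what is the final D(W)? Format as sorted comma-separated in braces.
Answer: {}

Derivation:
Constraint 1 (Y + X = W) on D(Y)={3,4,6} D(X)={2,3,4,5} D(W)={2,4,5,6}: Y {3,4,6}->{3,4}; X {2,3,4,5}->{2,3}; W {2,4,5,6}->{5,6}
Constraint 2 (Z < X) on D(Z)={2,3,5} D(X)={2,3}: Z {2,3,5}->{2}; X {2,3}->{3}
Constraint 3 (W + Z = X) on D(W)={5,6} D(Z)={2} D(X)={3}: W {5,6}->{}; Z {2}->{}; X {3}->{}
So after all 3 constraints: D(W) = {}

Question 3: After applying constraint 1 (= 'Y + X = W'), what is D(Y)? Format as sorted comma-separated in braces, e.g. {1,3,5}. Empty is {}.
Answer: {3,4}

Derivation:
Constraint 1 (Y + X = W) on D(Y)={3,4,6} D(X)={2,3,4,5} D(W)={2,4,5,6}: Y {3,4,6}->{3,4}; X {2,3,4,5}->{2,3}; W {2,4,5,6}->{5,6}
So after constraint 1: D(Y) = {3,4}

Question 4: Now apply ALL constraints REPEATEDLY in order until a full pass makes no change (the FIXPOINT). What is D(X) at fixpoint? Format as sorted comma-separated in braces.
Answer: {}

Derivation:
pass 0 (initial): D(X)={2,3,4,5}
pass 1: W {2,4,5,6}->{}; X {2,3,4,5}->{}; Y {3,4,6}->{3,4}; Z {2,3,5}->{}
pass 2: Y {3,4}->{}
pass 3: no change
Fixpoint after 3 passes: D(X) = {}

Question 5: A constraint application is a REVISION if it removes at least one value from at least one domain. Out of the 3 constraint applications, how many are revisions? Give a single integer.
Constraint 1 (Y + X = W) on D(Y)={3,4,6} D(X)={2,3,4,5} D(W)={2,4,5,6}: Y {3,4,6}->{3,4}; X {2,3,4,5}->{2,3}; W {2,4,5,6}->{5,6} => REVISION
Constraint 2 (Z < X) on D(Z)={2,3,5} D(X)={2,3}: Z {2,3,5}->{2}; X {2,3}->{3} => REVISION
Constraint 3 (W + Z = X) on D(W)={5,6} D(Z)={2} D(X)={3}: W {5,6}->{}; Z {2}->{}; X {3}->{} => REVISION
Total revisions = 3

Answer: 3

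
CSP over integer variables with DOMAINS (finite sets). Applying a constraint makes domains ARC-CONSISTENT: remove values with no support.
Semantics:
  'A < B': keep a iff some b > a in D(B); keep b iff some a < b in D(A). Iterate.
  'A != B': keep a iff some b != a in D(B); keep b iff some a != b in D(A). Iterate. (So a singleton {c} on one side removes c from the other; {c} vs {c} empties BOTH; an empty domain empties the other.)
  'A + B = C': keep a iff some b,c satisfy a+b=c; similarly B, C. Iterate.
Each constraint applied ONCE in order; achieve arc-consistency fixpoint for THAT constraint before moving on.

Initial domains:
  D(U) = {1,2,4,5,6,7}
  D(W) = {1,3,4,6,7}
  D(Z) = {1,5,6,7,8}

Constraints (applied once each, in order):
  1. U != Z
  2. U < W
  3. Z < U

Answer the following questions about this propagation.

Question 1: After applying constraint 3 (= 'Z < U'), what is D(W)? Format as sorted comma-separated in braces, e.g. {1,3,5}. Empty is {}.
Constraint 1 (U != Z) on D(U)={1,2,4,5,6,7} D(Z)={1,5,6,7,8}: no change
Constraint 2 (U < W) on D(U)={1,2,4,5,6,7} D(W)={1,3,4,6,7}: U {1,2,4,5,6,7}->{1,2,4,5,6}; W {1,3,4,6,7}->{3,4,6,7}
Constraint 3 (Z < U) on D(Z)={1,5,6,7,8} D(U)={1,2,4,5,6}: Z {1,5,6,7,8}->{1,5}; U {1,2,4,5,6}->{2,4,5,6}
So after constraint 3: D(W) = {3,4,6,7}

Answer: {3,4,6,7}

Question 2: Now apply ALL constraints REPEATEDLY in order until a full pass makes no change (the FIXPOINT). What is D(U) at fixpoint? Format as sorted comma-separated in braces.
Answer: {2,4,5,6}

Derivation:
pass 0 (initial): D(U)={1,2,4,5,6,7}
pass 1: U {1,2,4,5,6,7}->{2,4,5,6}; W {1,3,4,6,7}->{3,4,6,7}; Z {1,5,6,7,8}->{1,5}
pass 2: no change
Fixpoint after 2 passes: D(U) = {2,4,5,6}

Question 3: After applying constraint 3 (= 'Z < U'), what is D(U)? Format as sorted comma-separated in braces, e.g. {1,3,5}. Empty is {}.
Constraint 1 (U != Z) on D(U)={1,2,4,5,6,7} D(Z)={1,5,6,7,8}: no change
Constraint 2 (U < W) on D(U)={1,2,4,5,6,7} D(W)={1,3,4,6,7}: U {1,2,4,5,6,7}->{1,2,4,5,6}; W {1,3,4,6,7}->{3,4,6,7}
Constraint 3 (Z < U) on D(Z)={1,5,6,7,8} D(U)={1,2,4,5,6}: Z {1,5,6,7,8}->{1,5}; U {1,2,4,5,6}->{2,4,5,6}
So after constraint 3: D(U) = {2,4,5,6}

Answer: {2,4,5,6}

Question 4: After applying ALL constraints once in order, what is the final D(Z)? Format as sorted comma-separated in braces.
Constraint 1 (U != Z) on D(U)={1,2,4,5,6,7} D(Z)={1,5,6,7,8}: no change
Constraint 2 (U < W) on D(U)={1,2,4,5,6,7} D(W)={1,3,4,6,7}: U {1,2,4,5,6,7}->{1,2,4,5,6}; W {1,3,4,6,7}->{3,4,6,7}
Constraint 3 (Z < U) on D(Z)={1,5,6,7,8} D(U)={1,2,4,5,6}: Z {1,5,6,7,8}->{1,5}; U {1,2,4,5,6}->{2,4,5,6}
So after all 3 constraints: D(Z) = {1,5}

Answer: {1,5}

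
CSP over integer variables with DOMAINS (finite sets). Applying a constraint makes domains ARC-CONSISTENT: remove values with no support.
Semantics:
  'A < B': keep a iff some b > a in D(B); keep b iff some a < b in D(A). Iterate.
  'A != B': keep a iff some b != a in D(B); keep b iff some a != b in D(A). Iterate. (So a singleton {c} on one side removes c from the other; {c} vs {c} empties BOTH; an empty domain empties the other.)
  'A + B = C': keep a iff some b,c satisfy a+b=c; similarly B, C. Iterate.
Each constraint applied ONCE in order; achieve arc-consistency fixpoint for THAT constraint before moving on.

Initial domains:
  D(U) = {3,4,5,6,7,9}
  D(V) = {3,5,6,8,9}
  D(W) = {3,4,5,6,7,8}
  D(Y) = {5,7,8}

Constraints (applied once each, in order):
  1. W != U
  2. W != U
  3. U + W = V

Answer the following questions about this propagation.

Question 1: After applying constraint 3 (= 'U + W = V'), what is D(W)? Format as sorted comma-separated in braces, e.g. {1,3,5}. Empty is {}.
Constraint 1 (W != U) on D(W)={3,4,5,6,7,8} D(U)={3,4,5,6,7,9}: no change
Constraint 2 (W != U) on D(W)={3,4,5,6,7,8} D(U)={3,4,5,6,7,9}: no change
Constraint 3 (U + W = V) on D(U)={3,4,5,6,7,9} D(W)={3,4,5,6,7,8} D(V)={3,5,6,8,9}: U {3,4,5,6,7,9}->{3,4,5,6}; W {3,4,5,6,7,8}->{3,4,5,6}; V {3,5,6,8,9}->{6,8,9}
So after constraint 3: D(W) = {3,4,5,6}

Answer: {3,4,5,6}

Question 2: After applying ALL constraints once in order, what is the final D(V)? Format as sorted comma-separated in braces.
Answer: {6,8,9}

Derivation:
Constraint 1 (W != U) on D(W)={3,4,5,6,7,8} D(U)={3,4,5,6,7,9}: no change
Constraint 2 (W != U) on D(W)={3,4,5,6,7,8} D(U)={3,4,5,6,7,9}: no change
Constraint 3 (U + W = V) on D(U)={3,4,5,6,7,9} D(W)={3,4,5,6,7,8} D(V)={3,5,6,8,9}: U {3,4,5,6,7,9}->{3,4,5,6}; W {3,4,5,6,7,8}->{3,4,5,6}; V {3,5,6,8,9}->{6,8,9}
So after all 3 constraints: D(V) = {6,8,9}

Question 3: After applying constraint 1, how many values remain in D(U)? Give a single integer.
Answer: 6

Derivation:
Constraint 1 (W != U) on D(W)={3,4,5,6,7,8} D(U)={3,4,5,6,7,9}: no change
So after constraint 1: D(U)={3,4,5,6,7,9}, size = 6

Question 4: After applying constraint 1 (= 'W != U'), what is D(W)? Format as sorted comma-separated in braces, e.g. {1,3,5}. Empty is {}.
Answer: {3,4,5,6,7,8}

Derivation:
Constraint 1 (W != U) on D(W)={3,4,5,6,7,8} D(U)={3,4,5,6,7,9}: no change
So after constraint 1: D(W) = {3,4,5,6,7,8}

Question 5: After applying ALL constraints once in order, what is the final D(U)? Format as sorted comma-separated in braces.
Answer: {3,4,5,6}

Derivation:
Constraint 1 (W != U) on D(W)={3,4,5,6,7,8} D(U)={3,4,5,6,7,9}: no change
Constraint 2 (W != U) on D(W)={3,4,5,6,7,8} D(U)={3,4,5,6,7,9}: no change
Constraint 3 (U + W = V) on D(U)={3,4,5,6,7,9} D(W)={3,4,5,6,7,8} D(V)={3,5,6,8,9}: U {3,4,5,6,7,9}->{3,4,5,6}; W {3,4,5,6,7,8}->{3,4,5,6}; V {3,5,6,8,9}->{6,8,9}
So after all 3 constraints: D(U) = {3,4,5,6}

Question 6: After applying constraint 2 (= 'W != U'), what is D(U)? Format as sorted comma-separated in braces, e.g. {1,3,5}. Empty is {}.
Answer: {3,4,5,6,7,9}

Derivation:
Constraint 1 (W != U) on D(W)={3,4,5,6,7,8} D(U)={3,4,5,6,7,9}: no change
Constraint 2 (W != U) on D(W)={3,4,5,6,7,8} D(U)={3,4,5,6,7,9}: no change
So after constraint 2: D(U) = {3,4,5,6,7,9}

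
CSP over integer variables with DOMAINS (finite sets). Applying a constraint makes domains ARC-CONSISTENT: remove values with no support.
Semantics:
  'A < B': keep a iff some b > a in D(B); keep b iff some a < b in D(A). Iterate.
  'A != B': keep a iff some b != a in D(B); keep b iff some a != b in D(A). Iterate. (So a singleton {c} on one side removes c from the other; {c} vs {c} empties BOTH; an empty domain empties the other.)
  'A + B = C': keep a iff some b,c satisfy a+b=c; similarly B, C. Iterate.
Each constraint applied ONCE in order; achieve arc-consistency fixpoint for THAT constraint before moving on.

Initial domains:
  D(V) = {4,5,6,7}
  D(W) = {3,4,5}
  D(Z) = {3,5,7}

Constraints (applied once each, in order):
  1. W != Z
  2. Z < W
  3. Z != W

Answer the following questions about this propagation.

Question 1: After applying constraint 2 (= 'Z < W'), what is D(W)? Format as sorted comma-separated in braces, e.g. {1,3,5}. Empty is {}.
Constraint 1 (W != Z) on D(W)={3,4,5} D(Z)={3,5,7}: no change
Constraint 2 (Z < W) on D(Z)={3,5,7} D(W)={3,4,5}: Z {3,5,7}->{3}; W {3,4,5}->{4,5}
So after constraint 2: D(W) = {4,5}

Answer: {4,5}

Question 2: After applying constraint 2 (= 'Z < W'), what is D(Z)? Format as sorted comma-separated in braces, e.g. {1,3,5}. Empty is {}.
Constraint 1 (W != Z) on D(W)={3,4,5} D(Z)={3,5,7}: no change
Constraint 2 (Z < W) on D(Z)={3,5,7} D(W)={3,4,5}: Z {3,5,7}->{3}; W {3,4,5}->{4,5}
So after constraint 2: D(Z) = {3}

Answer: {3}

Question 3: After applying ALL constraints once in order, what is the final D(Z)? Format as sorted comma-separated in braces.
Answer: {3}

Derivation:
Constraint 1 (W != Z) on D(W)={3,4,5} D(Z)={3,5,7}: no change
Constraint 2 (Z < W) on D(Z)={3,5,7} D(W)={3,4,5}: Z {3,5,7}->{3}; W {3,4,5}->{4,5}
Constraint 3 (Z != W) on D(Z)={3} D(W)={4,5}: no change
So after all 3 constraints: D(Z) = {3}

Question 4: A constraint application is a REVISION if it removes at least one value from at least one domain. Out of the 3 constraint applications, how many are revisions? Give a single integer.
Answer: 1

Derivation:
Constraint 1 (W != Z) on D(W)={3,4,5} D(Z)={3,5,7}: no change => not a revision
Constraint 2 (Z < W) on D(Z)={3,5,7} D(W)={3,4,5}: Z {3,5,7}->{3}; W {3,4,5}->{4,5} => REVISION
Constraint 3 (Z != W) on D(Z)={3} D(W)={4,5}: no change => not a revision
Total revisions = 1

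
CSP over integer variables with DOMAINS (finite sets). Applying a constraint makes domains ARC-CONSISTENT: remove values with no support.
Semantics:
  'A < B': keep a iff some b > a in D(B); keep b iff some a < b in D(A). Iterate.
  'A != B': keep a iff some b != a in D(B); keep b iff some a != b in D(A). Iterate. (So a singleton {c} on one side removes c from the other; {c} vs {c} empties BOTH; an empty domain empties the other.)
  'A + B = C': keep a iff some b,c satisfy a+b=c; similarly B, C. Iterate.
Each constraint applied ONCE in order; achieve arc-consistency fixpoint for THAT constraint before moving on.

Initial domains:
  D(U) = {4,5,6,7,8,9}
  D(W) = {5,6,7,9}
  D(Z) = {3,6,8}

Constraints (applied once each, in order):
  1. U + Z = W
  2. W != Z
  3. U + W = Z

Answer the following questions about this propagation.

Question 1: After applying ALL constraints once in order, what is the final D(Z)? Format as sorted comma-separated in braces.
Answer: {}

Derivation:
Constraint 1 (U + Z = W) on D(U)={4,5,6,7,8,9} D(Z)={3,6,8} D(W)={5,6,7,9}: U {4,5,6,7,8,9}->{4,6}; Z {3,6,8}->{3}; W {5,6,7,9}->{7,9}
Constraint 2 (W != Z) on D(W)={7,9} D(Z)={3}: no change
Constraint 3 (U + W = Z) on D(U)={4,6} D(W)={7,9} D(Z)={3}: U {4,6}->{}; W {7,9}->{}; Z {3}->{}
So after all 3 constraints: D(Z) = {}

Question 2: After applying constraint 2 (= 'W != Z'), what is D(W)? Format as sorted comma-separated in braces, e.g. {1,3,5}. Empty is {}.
Answer: {7,9}

Derivation:
Constraint 1 (U + Z = W) on D(U)={4,5,6,7,8,9} D(Z)={3,6,8} D(W)={5,6,7,9}: U {4,5,6,7,8,9}->{4,6}; Z {3,6,8}->{3}; W {5,6,7,9}->{7,9}
Constraint 2 (W != Z) on D(W)={7,9} D(Z)={3}: no change
So after constraint 2: D(W) = {7,9}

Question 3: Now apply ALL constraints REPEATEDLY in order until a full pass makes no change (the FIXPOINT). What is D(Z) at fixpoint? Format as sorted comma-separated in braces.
pass 0 (initial): D(Z)={3,6,8}
pass 1: U {4,5,6,7,8,9}->{}; W {5,6,7,9}->{}; Z {3,6,8}->{}
pass 2: no change
Fixpoint after 2 passes: D(Z) = {}

Answer: {}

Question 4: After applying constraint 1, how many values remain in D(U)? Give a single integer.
Answer: 2

Derivation:
Constraint 1 (U + Z = W) on D(U)={4,5,6,7,8,9} D(Z)={3,6,8} D(W)={5,6,7,9}: U {4,5,6,7,8,9}->{4,6}; Z {3,6,8}->{3}; W {5,6,7,9}->{7,9}
So after constraint 1: D(U)={4,6}, size = 2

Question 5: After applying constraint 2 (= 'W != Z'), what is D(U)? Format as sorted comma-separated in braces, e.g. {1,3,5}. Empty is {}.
Answer: {4,6}

Derivation:
Constraint 1 (U + Z = W) on D(U)={4,5,6,7,8,9} D(Z)={3,6,8} D(W)={5,6,7,9}: U {4,5,6,7,8,9}->{4,6}; Z {3,6,8}->{3}; W {5,6,7,9}->{7,9}
Constraint 2 (W != Z) on D(W)={7,9} D(Z)={3}: no change
So after constraint 2: D(U) = {4,6}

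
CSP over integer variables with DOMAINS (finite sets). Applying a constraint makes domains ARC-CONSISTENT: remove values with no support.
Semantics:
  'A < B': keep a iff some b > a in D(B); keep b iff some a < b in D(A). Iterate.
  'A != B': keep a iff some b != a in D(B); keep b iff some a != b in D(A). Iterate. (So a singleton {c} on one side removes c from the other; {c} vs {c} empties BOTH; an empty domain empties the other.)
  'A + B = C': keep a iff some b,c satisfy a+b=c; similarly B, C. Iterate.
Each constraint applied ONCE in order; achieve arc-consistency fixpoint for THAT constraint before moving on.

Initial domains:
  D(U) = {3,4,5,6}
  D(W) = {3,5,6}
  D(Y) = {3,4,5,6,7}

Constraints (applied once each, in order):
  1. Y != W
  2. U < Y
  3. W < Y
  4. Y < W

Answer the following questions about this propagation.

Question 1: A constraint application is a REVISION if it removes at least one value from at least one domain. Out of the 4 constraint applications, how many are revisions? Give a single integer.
Answer: 2

Derivation:
Constraint 1 (Y != W) on D(Y)={3,4,5,6,7} D(W)={3,5,6}: no change => not a revision
Constraint 2 (U < Y) on D(U)={3,4,5,6} D(Y)={3,4,5,6,7}: Y {3,4,5,6,7}->{4,5,6,7} => REVISION
Constraint 3 (W < Y) on D(W)={3,5,6} D(Y)={4,5,6,7}: no change => not a revision
Constraint 4 (Y < W) on D(Y)={4,5,6,7} D(W)={3,5,6}: Y {4,5,6,7}->{4,5}; W {3,5,6}->{5,6} => REVISION
Total revisions = 2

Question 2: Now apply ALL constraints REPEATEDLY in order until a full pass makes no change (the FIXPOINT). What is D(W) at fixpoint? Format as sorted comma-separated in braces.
pass 0 (initial): D(W)={3,5,6}
pass 1: W {3,5,6}->{5,6}; Y {3,4,5,6,7}->{4,5}
pass 2: U {3,4,5,6}->{3,4}; W {5,6}->{}; Y {4,5}->{}
pass 3: U {3,4}->{}
pass 4: no change
Fixpoint after 4 passes: D(W) = {}

Answer: {}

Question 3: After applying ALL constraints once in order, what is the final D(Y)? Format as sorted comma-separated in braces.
Answer: {4,5}

Derivation:
Constraint 1 (Y != W) on D(Y)={3,4,5,6,7} D(W)={3,5,6}: no change
Constraint 2 (U < Y) on D(U)={3,4,5,6} D(Y)={3,4,5,6,7}: Y {3,4,5,6,7}->{4,5,6,7}
Constraint 3 (W < Y) on D(W)={3,5,6} D(Y)={4,5,6,7}: no change
Constraint 4 (Y < W) on D(Y)={4,5,6,7} D(W)={3,5,6}: Y {4,5,6,7}->{4,5}; W {3,5,6}->{5,6}
So after all 4 constraints: D(Y) = {4,5}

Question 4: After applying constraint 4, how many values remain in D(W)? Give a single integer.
Answer: 2

Derivation:
Constraint 1 (Y != W) on D(Y)={3,4,5,6,7} D(W)={3,5,6}: no change
Constraint 2 (U < Y) on D(U)={3,4,5,6} D(Y)={3,4,5,6,7}: Y {3,4,5,6,7}->{4,5,6,7}
Constraint 3 (W < Y) on D(W)={3,5,6} D(Y)={4,5,6,7}: no change
Constraint 4 (Y < W) on D(Y)={4,5,6,7} D(W)={3,5,6}: Y {4,5,6,7}->{4,5}; W {3,5,6}->{5,6}
So after constraint 4: D(W)={5,6}, size = 2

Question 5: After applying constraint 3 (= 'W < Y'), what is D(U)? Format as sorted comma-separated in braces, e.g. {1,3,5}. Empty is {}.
Constraint 1 (Y != W) on D(Y)={3,4,5,6,7} D(W)={3,5,6}: no change
Constraint 2 (U < Y) on D(U)={3,4,5,6} D(Y)={3,4,5,6,7}: Y {3,4,5,6,7}->{4,5,6,7}
Constraint 3 (W < Y) on D(W)={3,5,6} D(Y)={4,5,6,7}: no change
So after constraint 3: D(U) = {3,4,5,6}

Answer: {3,4,5,6}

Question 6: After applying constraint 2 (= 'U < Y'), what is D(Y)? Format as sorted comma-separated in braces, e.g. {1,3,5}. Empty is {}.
Constraint 1 (Y != W) on D(Y)={3,4,5,6,7} D(W)={3,5,6}: no change
Constraint 2 (U < Y) on D(U)={3,4,5,6} D(Y)={3,4,5,6,7}: Y {3,4,5,6,7}->{4,5,6,7}
So after constraint 2: D(Y) = {4,5,6,7}

Answer: {4,5,6,7}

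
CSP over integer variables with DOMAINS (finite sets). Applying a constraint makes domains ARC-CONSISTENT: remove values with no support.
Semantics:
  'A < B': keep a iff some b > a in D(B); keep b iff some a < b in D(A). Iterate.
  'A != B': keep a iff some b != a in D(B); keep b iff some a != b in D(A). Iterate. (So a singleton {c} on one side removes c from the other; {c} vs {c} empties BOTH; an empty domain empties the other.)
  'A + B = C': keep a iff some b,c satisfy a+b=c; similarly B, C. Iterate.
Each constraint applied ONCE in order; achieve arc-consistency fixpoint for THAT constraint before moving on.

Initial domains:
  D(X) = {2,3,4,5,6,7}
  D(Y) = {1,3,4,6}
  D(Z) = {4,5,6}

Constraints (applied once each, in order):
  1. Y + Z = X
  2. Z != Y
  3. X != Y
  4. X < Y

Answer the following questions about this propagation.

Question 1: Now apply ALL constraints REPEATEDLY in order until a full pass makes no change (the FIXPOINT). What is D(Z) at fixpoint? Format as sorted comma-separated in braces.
Answer: {}

Derivation:
pass 0 (initial): D(Z)={4,5,6}
pass 1: X {2,3,4,5,6,7}->{}; Y {1,3,4,6}->{}
pass 2: Z {4,5,6}->{}
pass 3: no change
Fixpoint after 3 passes: D(Z) = {}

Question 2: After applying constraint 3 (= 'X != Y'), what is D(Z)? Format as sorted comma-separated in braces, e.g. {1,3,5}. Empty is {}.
Constraint 1 (Y + Z = X) on D(Y)={1,3,4,6} D(Z)={4,5,6} D(X)={2,3,4,5,6,7}: Y {1,3,4,6}->{1,3}; X {2,3,4,5,6,7}->{5,6,7}
Constraint 2 (Z != Y) on D(Z)={4,5,6} D(Y)={1,3}: no change
Constraint 3 (X != Y) on D(X)={5,6,7} D(Y)={1,3}: no change
So after constraint 3: D(Z) = {4,5,6}

Answer: {4,5,6}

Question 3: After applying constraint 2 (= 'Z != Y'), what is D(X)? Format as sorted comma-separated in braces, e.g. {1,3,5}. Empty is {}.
Constraint 1 (Y + Z = X) on D(Y)={1,3,4,6} D(Z)={4,5,6} D(X)={2,3,4,5,6,7}: Y {1,3,4,6}->{1,3}; X {2,3,4,5,6,7}->{5,6,7}
Constraint 2 (Z != Y) on D(Z)={4,5,6} D(Y)={1,3}: no change
So after constraint 2: D(X) = {5,6,7}

Answer: {5,6,7}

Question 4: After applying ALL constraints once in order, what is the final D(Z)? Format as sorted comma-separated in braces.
Constraint 1 (Y + Z = X) on D(Y)={1,3,4,6} D(Z)={4,5,6} D(X)={2,3,4,5,6,7}: Y {1,3,4,6}->{1,3}; X {2,3,4,5,6,7}->{5,6,7}
Constraint 2 (Z != Y) on D(Z)={4,5,6} D(Y)={1,3}: no change
Constraint 3 (X != Y) on D(X)={5,6,7} D(Y)={1,3}: no change
Constraint 4 (X < Y) on D(X)={5,6,7} D(Y)={1,3}: X {5,6,7}->{}; Y {1,3}->{}
So after all 4 constraints: D(Z) = {4,5,6}

Answer: {4,5,6}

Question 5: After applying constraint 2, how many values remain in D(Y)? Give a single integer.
Answer: 2

Derivation:
Constraint 1 (Y + Z = X) on D(Y)={1,3,4,6} D(Z)={4,5,6} D(X)={2,3,4,5,6,7}: Y {1,3,4,6}->{1,3}; X {2,3,4,5,6,7}->{5,6,7}
Constraint 2 (Z != Y) on D(Z)={4,5,6} D(Y)={1,3}: no change
So after constraint 2: D(Y)={1,3}, size = 2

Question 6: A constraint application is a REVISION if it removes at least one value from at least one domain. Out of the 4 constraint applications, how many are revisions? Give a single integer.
Answer: 2

Derivation:
Constraint 1 (Y + Z = X) on D(Y)={1,3,4,6} D(Z)={4,5,6} D(X)={2,3,4,5,6,7}: Y {1,3,4,6}->{1,3}; X {2,3,4,5,6,7}->{5,6,7} => REVISION
Constraint 2 (Z != Y) on D(Z)={4,5,6} D(Y)={1,3}: no change => not a revision
Constraint 3 (X != Y) on D(X)={5,6,7} D(Y)={1,3}: no change => not a revision
Constraint 4 (X < Y) on D(X)={5,6,7} D(Y)={1,3}: X {5,6,7}->{}; Y {1,3}->{} => REVISION
Total revisions = 2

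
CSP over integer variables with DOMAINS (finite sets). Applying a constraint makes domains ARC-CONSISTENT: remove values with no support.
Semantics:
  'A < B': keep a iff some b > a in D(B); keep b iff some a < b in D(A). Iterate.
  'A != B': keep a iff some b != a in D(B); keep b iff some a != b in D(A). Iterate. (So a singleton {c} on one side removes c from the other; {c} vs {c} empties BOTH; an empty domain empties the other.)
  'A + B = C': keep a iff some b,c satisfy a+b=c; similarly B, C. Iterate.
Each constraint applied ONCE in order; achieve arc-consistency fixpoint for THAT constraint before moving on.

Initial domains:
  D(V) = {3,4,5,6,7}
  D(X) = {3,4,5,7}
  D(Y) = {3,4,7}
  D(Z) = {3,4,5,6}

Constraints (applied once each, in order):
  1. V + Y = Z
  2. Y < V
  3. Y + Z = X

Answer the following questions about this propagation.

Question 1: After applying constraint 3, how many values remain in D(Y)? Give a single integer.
Answer: 0

Derivation:
Constraint 1 (V + Y = Z) on D(V)={3,4,5,6,7} D(Y)={3,4,7} D(Z)={3,4,5,6}: V {3,4,5,6,7}->{3}; Y {3,4,7}->{3}; Z {3,4,5,6}->{6}
Constraint 2 (Y < V) on D(Y)={3} D(V)={3}: Y {3}->{}; V {3}->{}
Constraint 3 (Y + Z = X) on D(Y)={} D(Z)={6} D(X)={3,4,5,7}: Z {6}->{}; X {3,4,5,7}->{}
So after constraint 3: D(Y)={}, size = 0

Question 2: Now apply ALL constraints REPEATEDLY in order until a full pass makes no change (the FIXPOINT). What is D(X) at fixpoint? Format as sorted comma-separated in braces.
Answer: {}

Derivation:
pass 0 (initial): D(X)={3,4,5,7}
pass 1: V {3,4,5,6,7}->{}; X {3,4,5,7}->{}; Y {3,4,7}->{}; Z {3,4,5,6}->{}
pass 2: no change
Fixpoint after 2 passes: D(X) = {}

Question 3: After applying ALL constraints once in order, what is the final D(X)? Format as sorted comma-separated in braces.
Answer: {}

Derivation:
Constraint 1 (V + Y = Z) on D(V)={3,4,5,6,7} D(Y)={3,4,7} D(Z)={3,4,5,6}: V {3,4,5,6,7}->{3}; Y {3,4,7}->{3}; Z {3,4,5,6}->{6}
Constraint 2 (Y < V) on D(Y)={3} D(V)={3}: Y {3}->{}; V {3}->{}
Constraint 3 (Y + Z = X) on D(Y)={} D(Z)={6} D(X)={3,4,5,7}: Z {6}->{}; X {3,4,5,7}->{}
So after all 3 constraints: D(X) = {}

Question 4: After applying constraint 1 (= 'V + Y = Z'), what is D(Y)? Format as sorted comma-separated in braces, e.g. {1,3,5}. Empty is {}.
Answer: {3}

Derivation:
Constraint 1 (V + Y = Z) on D(V)={3,4,5,6,7} D(Y)={3,4,7} D(Z)={3,4,5,6}: V {3,4,5,6,7}->{3}; Y {3,4,7}->{3}; Z {3,4,5,6}->{6}
So after constraint 1: D(Y) = {3}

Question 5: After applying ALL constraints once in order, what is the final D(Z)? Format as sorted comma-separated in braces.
Answer: {}

Derivation:
Constraint 1 (V + Y = Z) on D(V)={3,4,5,6,7} D(Y)={3,4,7} D(Z)={3,4,5,6}: V {3,4,5,6,7}->{3}; Y {3,4,7}->{3}; Z {3,4,5,6}->{6}
Constraint 2 (Y < V) on D(Y)={3} D(V)={3}: Y {3}->{}; V {3}->{}
Constraint 3 (Y + Z = X) on D(Y)={} D(Z)={6} D(X)={3,4,5,7}: Z {6}->{}; X {3,4,5,7}->{}
So after all 3 constraints: D(Z) = {}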